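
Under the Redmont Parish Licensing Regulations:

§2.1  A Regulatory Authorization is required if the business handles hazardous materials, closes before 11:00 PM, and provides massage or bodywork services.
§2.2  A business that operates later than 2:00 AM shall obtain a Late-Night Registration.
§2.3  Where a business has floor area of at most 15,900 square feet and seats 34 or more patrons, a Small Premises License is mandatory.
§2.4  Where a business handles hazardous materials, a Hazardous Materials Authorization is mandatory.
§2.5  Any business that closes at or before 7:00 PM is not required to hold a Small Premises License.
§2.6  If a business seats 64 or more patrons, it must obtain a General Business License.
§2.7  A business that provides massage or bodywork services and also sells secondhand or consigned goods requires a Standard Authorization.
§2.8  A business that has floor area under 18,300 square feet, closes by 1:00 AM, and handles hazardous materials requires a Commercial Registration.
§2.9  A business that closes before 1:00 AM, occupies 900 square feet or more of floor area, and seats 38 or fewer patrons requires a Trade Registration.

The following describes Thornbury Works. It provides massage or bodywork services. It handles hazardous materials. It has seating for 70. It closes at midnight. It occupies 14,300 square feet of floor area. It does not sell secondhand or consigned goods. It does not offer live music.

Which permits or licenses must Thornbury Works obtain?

Commercial Registration, General Business License, Hazardous Materials Authorization, Small Premises License

§2.1 handles hazardous materials; closes midnight, after 11:00 PM; provides massage or bodywork services → Regulatory Authorization not required.
§2.2 closes midnight, at/before 2:00 AM → Late-Night Registration not required.
§2.3 floor area 14,300 square feet ≤ 15,900 square feet; seating 70 ≥ 34 → Small Premises License required.
§2.4 handles hazardous materials → Hazardous Materials Authorization required.
§2.5 closes midnight, after 7:00 PM → Small Premises License exemption does not apply.
§2.6 seating 70 ≥ 64 → General Business License required.
§2.7 provides massage or bodywork services; does not sell secondhand or consigned goods → Standard Authorization not required.
§2.8 floor area 14,300 square feet < 18,300 square feet; closes midnight, at/before 1:00 AM; handles hazardous materials → Commercial Registration required.
§2.9 closes midnight, at/before 1:00 AM; floor area 14,300 square feet ≥ 900 square feet; seating 70 > 38 → Trade Registration not required.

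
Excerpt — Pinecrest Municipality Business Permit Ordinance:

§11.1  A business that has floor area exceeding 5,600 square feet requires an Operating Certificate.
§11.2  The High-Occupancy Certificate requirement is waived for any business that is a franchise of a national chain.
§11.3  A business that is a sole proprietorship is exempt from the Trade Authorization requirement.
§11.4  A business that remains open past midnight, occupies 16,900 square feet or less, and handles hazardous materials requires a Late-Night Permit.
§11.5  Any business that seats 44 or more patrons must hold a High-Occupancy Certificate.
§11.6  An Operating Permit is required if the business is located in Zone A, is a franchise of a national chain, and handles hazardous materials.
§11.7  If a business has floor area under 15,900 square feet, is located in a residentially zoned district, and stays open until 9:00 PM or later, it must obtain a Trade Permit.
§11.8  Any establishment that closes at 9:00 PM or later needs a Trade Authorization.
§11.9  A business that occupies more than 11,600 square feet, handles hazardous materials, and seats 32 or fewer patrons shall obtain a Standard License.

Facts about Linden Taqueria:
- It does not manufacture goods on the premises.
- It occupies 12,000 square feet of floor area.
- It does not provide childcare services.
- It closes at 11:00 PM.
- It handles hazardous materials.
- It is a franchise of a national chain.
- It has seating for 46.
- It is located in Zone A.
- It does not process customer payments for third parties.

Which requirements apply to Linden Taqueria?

§11.1 floor area 12,000 square feet > 5,600 square feet → Operating Certificate required.
§11.2 is a franchise of a national chain → exempt from High-Occupancy Certificate.
§11.3 is a franchise of a national chain (not: is a sole proprietorship) → Trade Authorization exemption does not apply.
§11.4 closes 11:00 PM, at/before midnight; floor area 12,000 square feet ≤ 16,900 square feet; handles hazardous materials → Late-Night Permit not required.
§11.5 seating 46 ≥ 44 → High-Occupancy Certificate required.
§11.6 is located in Zone A; is a franchise of a national chain; handles hazardous materials → Operating Permit required.
§11.7 floor area 12,000 square feet < 15,900 square feet; is located in Zone A (not: is located in a residentially zoned district); closes 11:00 PM, after 9:00 PM → Trade Permit not required.
§11.8 closes 11:00 PM, after 9:00 PM → Trade Authorization required.
§11.9 floor area 12,000 square feet > 11,600 square feet; handles hazardous materials; seating 46 > 32 → Standard License not required.

Operating Certificate, Operating Permit, Trade Authorization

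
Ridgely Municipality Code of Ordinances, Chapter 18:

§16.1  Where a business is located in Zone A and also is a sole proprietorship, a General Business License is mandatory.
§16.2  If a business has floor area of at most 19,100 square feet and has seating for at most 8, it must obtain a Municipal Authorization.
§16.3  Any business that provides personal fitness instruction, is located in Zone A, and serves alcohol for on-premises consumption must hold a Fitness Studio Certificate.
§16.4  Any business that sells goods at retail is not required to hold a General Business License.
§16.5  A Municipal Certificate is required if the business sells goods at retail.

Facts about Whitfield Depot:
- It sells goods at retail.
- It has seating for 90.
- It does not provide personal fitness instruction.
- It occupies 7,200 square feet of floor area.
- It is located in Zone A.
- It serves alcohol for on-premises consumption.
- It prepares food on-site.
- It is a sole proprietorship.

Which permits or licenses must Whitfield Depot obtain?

§16.1 is located in Zone A; is a sole proprietorship → General Business License required.
§16.2 floor area 7,200 square feet ≤ 19,100 square feet; seating 90 > 8 → Municipal Authorization not required.
§16.3 does not provide personal fitness instruction; is located in Zone A; serves alcohol for on-premises consumption → Fitness Studio Certificate not required.
§16.4 sells goods at retail → exempt from General Business License.
§16.5 sells goods at retail → Municipal Certificate required.

Municipal Certificate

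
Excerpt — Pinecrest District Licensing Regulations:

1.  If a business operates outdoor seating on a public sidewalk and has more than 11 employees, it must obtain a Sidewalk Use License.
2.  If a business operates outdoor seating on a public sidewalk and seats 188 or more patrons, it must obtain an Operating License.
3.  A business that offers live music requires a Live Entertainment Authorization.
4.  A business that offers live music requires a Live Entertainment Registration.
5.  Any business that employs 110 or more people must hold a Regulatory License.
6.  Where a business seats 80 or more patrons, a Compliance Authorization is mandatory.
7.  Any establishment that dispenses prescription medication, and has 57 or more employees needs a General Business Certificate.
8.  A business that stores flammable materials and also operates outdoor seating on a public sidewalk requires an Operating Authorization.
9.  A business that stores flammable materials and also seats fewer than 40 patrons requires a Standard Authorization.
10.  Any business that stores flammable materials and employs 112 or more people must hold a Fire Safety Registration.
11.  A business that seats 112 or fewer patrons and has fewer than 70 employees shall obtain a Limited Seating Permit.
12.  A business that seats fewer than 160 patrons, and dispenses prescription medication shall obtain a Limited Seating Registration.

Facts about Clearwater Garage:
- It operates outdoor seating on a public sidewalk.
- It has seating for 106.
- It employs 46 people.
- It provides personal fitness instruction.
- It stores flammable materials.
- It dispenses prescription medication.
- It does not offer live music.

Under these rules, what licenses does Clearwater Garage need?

Compliance Authorization, Limited Seating Permit, Limited Seating Registration, Operating Authorization, Sidewalk Use License

1. operates outdoor seating on a public sidewalk; employees 46 > 11 → Sidewalk Use License required.
2. operates outdoor seating on a public sidewalk; seating 106 < 188 → Operating License not required.
3. does not offer live music → Live Entertainment Authorization not required.
4. does not offer live music → Live Entertainment Registration not required.
5. employees 46 < 110 → Regulatory License not required.
6. seating 106 ≥ 80 → Compliance Authorization required.
7. dispenses prescription medication; employees 46 < 57 → General Business Certificate not required.
8. stores flammable materials; operates outdoor seating on a public sidewalk → Operating Authorization required.
9. stores flammable materials; seating 106 ≥ 40 → Standard Authorization not required.
10. stores flammable materials; employees 46 < 112 → Fire Safety Registration not required.
11. seating 106 ≤ 112; employees 46 < 70 → Limited Seating Permit required.
12. seating 106 < 160; dispenses prescription medication → Limited Seating Registration required.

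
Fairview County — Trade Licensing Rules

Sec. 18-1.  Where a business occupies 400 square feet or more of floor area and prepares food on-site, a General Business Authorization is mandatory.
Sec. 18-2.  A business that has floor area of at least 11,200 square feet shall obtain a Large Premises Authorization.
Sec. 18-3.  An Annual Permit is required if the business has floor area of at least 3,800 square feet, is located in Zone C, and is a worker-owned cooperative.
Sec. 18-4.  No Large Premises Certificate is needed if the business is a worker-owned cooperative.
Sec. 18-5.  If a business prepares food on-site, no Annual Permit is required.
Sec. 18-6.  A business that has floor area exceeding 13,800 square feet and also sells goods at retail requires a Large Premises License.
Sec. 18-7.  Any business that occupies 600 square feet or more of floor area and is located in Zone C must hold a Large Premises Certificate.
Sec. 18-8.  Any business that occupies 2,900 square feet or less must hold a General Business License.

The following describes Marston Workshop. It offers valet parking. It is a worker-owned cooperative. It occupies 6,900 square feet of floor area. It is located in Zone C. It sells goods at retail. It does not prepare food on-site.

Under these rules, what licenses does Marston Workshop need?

Annual Permit

Sec. 18-1. floor area 6,900 square feet ≥ 400 square feet; does not prepare food on-site → General Business Authorization not required.
Sec. 18-2. floor area 6,900 square feet < 11,200 square feet → Large Premises Authorization not required.
Sec. 18-3. floor area 6,900 square feet ≥ 3,800 square feet; is located in Zone C; is a worker-owned cooperative → Annual Permit required.
Sec. 18-4. is a worker-owned cooperative → exempt from Large Premises Certificate.
Sec. 18-5. does not prepare food on-site → Annual Permit exemption does not apply.
Sec. 18-6. floor area 6,900 square feet ≤ 13,800 square feet; sells goods at retail → Large Premises License not required.
Sec. 18-7. floor area 6,900 square feet ≥ 600 square feet; is located in Zone C → Large Premises Certificate required.
Sec. 18-8. floor area 6,900 square feet > 2,900 square feet → General Business License not required.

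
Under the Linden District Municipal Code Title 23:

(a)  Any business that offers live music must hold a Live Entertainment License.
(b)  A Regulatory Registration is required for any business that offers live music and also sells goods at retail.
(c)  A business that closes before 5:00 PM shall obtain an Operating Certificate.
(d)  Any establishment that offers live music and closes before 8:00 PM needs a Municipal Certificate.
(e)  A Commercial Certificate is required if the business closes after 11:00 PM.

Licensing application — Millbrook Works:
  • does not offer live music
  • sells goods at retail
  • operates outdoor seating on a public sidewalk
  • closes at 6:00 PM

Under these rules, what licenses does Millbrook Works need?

(a) does not offer live music → Live Entertainment License not required.
(b) does not offer live music; sells goods at retail → Regulatory Registration not required.
(c) closes 6:00 PM, after 5:00 PM → Operating Certificate not required.
(d) does not offer live music; closes 6:00 PM, at/before 8:00 PM → Municipal Certificate not required.
(e) closes 6:00 PM, at/before 11:00 PM → Commercial Certificate not required.

None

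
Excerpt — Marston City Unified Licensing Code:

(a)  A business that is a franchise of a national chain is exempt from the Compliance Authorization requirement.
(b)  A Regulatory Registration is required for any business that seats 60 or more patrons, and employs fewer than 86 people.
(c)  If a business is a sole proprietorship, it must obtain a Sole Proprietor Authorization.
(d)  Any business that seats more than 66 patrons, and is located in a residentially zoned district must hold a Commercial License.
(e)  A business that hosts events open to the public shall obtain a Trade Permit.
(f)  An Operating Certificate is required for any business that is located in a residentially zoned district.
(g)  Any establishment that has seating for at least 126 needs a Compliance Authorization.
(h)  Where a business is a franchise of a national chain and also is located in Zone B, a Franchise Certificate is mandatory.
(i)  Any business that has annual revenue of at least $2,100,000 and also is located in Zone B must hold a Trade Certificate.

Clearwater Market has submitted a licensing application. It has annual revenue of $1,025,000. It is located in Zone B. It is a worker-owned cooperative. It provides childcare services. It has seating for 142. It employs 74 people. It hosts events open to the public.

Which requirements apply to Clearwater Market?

(a) is a worker-owned cooperative (not: is a franchise of a national chain) → Compliance Authorization exemption does not apply.
(b) seating 142 ≥ 60; employees 74 < 86 → Regulatory Registration required.
(c) is a worker-owned cooperative (not: is a sole proprietorship) → Sole Proprietor Authorization not required.
(d) seating 142 > 66; is located in Zone B (not: is located in a residentially zoned district) → Commercial License not required.
(e) hosts events open to the public → Trade Permit required.
(f) is located in Zone B (not: is located in a residentially zoned district) → Operating Certificate not required.
(g) seating 142 ≥ 126 → Compliance Authorization required.
(h) is a worker-owned cooperative (not: is a franchise of a national chain); is located in Zone B → Franchise Certificate not required.
(i) revenue $1,025,000 < $2,100,000; is located in Zone B → Trade Certificate not required.

Compliance Authorization, Regulatory Registration, Trade Permit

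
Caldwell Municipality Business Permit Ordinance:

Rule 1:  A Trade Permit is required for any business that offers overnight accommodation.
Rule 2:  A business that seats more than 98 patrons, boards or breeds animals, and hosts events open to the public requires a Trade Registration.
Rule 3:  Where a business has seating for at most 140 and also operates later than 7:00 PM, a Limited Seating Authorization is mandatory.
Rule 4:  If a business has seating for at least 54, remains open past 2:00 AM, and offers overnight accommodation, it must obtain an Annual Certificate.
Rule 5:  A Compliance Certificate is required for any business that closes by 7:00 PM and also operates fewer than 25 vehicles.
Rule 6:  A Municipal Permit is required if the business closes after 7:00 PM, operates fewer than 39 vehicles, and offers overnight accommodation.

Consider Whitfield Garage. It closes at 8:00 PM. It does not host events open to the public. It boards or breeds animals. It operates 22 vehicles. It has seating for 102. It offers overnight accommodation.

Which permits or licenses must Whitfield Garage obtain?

Limited Seating Authorization, Municipal Permit, Trade Permit

Rule 1: offers overnight accommodation → Trade Permit required.
Rule 2: seating 102 > 98; boards or breeds animals; does not host events open to the public → Trade Registration not required.
Rule 3: seating 102 ≤ 140; closes 8:00 PM, after 7:00 PM → Limited Seating Authorization required.
Rule 4: seating 102 ≥ 54; closes 8:00 PM, at/before 2:00 AM; offers overnight accommodation → Annual Certificate not required.
Rule 5: closes 8:00 PM, after 7:00 PM; vehicles 22 < 25 → Compliance Certificate not required.
Rule 6: closes 8:00 PM, after 7:00 PM; vehicles 22 < 39; offers overnight accommodation → Municipal Permit required.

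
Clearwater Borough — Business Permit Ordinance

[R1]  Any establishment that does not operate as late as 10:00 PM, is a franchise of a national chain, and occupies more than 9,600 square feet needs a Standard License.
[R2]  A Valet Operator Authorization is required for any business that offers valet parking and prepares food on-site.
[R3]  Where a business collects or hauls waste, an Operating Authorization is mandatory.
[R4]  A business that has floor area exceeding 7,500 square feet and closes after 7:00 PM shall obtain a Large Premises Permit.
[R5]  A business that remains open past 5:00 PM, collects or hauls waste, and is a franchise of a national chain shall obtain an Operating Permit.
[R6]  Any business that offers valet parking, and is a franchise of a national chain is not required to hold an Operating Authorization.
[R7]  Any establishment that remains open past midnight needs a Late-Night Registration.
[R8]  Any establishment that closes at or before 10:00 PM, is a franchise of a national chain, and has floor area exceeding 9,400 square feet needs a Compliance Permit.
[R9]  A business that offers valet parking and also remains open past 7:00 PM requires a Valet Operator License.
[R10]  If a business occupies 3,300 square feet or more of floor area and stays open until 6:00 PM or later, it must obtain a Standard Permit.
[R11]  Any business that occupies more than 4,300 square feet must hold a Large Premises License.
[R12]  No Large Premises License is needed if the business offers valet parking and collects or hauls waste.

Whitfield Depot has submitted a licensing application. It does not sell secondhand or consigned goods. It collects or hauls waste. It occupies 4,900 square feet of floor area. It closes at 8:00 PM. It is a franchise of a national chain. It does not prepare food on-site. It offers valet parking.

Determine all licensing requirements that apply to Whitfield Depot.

[R1] closes 8:00 PM, at/before 10:00 PM; is a franchise of a national chain; floor area 4,900 square feet ≤ 9,600 square feet → Standard License not required.
[R2] offers valet parking; does not prepare food on-site → Valet Operator Authorization not required.
[R3] collects or hauls waste → Operating Authorization required.
[R4] floor area 4,900 square feet ≤ 7,500 square feet; closes 8:00 PM, after 7:00 PM → Large Premises Permit not required.
[R5] closes 8:00 PM, after 5:00 PM; collects or hauls waste; is a franchise of a national chain → Operating Permit required.
[R6] offers valet parking; is a franchise of a national chain → exempt from Operating Authorization.
[R7] closes 8:00 PM, at/before midnight → Late-Night Registration not required.
[R8] closes 8:00 PM, at/before 10:00 PM; is a franchise of a national chain; floor area 4,900 square feet ≤ 9,400 square feet → Compliance Permit not required.
[R9] offers valet parking; closes 8:00 PM, after 7:00 PM → Valet Operator License required.
[R10] floor area 4,900 square feet ≥ 3,300 square feet; closes 8:00 PM, after 6:00 PM → Standard Permit required.
[R11] floor area 4,900 square feet > 4,300 square feet → Large Premises License required.
[R12] offers valet parking; collects or hauls waste → exempt from Large Premises License.

Operating Permit, Standard Permit, Valet Operator License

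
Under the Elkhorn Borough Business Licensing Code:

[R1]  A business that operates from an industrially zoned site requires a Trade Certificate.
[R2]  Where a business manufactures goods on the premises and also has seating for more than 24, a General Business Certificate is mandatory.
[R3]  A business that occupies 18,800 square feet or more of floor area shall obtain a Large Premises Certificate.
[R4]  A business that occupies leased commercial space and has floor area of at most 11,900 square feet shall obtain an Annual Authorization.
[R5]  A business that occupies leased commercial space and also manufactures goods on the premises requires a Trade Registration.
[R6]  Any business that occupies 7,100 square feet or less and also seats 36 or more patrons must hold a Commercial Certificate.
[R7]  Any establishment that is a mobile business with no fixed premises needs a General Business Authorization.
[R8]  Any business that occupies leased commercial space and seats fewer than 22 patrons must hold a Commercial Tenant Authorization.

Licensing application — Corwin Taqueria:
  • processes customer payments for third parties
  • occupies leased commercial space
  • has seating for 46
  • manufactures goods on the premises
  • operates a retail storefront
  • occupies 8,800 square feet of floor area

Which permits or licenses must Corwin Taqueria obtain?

[R1] occupies leased commercial space (not: operates from an industrially zoned site) → Trade Certificate not required.
[R2] manufactures goods on the premises; seating 46 > 24 → General Business Certificate required.
[R3] floor area 8,800 square feet < 18,800 square feet → Large Premises Certificate not required.
[R4] occupies leased commercial space; floor area 8,800 square feet ≤ 11,900 square feet → Annual Authorization required.
[R5] occupies leased commercial space; manufactures goods on the premises → Trade Registration required.
[R6] floor area 8,800 square feet > 7,100 square feet; seating 46 ≥ 36 → Commercial Certificate not required.
[R7] occupies leased commercial space (not: is a mobile business with no fixed premises) → General Business Authorization not required.
[R8] occupies leased commercial space; seating 46 ≥ 22 → Commercial Tenant Authorization not required.

Annual Authorization, General Business Certificate, Trade Registration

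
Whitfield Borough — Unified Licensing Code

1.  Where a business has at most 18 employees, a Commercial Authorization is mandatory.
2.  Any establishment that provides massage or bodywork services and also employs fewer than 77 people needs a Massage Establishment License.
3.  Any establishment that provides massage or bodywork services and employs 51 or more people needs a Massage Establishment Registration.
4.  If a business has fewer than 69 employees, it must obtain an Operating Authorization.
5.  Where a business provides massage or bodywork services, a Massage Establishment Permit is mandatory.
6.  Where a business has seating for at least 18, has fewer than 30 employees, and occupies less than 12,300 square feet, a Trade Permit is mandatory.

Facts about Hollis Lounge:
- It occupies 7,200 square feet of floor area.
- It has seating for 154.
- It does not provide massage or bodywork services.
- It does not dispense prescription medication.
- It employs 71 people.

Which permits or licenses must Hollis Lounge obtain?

1. employees 71 > 18 → Commercial Authorization not required.
2. does not provide massage or bodywork services; employees 71 < 77 → Massage Establishment License not required.
3. does not provide massage or bodywork services; employees 71 ≥ 51 → Massage Establishment Registration not required.
4. employees 71 ≥ 69 → Operating Authorization not required.
5. does not provide massage or bodywork services → Massage Establishment Permit not required.
6. seating 154 ≥ 18; employees 71 ≥ 30; floor area 7,200 square feet < 12,300 square feet → Trade Permit not required.

None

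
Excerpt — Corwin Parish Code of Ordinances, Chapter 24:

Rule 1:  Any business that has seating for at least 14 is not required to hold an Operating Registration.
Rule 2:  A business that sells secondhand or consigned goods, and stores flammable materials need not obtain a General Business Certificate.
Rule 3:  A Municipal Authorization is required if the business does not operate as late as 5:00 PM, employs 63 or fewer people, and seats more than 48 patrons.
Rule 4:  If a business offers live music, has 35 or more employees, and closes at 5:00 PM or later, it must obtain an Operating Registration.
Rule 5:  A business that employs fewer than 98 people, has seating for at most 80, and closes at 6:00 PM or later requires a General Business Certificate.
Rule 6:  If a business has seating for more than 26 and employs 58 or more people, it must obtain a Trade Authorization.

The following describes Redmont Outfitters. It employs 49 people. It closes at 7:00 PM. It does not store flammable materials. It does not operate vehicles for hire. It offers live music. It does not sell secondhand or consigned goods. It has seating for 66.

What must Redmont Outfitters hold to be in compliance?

General Business Certificate

Rule 1: seating 66 ≥ 14 → exempt from Operating Registration.
Rule 2: does not sell secondhand or consigned goods; does not store flammable materials → General Business Certificate exemption does not apply.
Rule 3: closes 7:00 PM, after 5:00 PM; employees 49 ≤ 63; seating 66 > 48 → Municipal Authorization not required.
Rule 4: offers live music; employees 49 ≥ 35; closes 7:00 PM, after 5:00 PM → Operating Registration required.
Rule 5: employees 49 < 98; seating 66 ≤ 80; closes 7:00 PM, after 6:00 PM → General Business Certificate required.
Rule 6: seating 66 > 26; employees 49 < 58 → Trade Authorization not required.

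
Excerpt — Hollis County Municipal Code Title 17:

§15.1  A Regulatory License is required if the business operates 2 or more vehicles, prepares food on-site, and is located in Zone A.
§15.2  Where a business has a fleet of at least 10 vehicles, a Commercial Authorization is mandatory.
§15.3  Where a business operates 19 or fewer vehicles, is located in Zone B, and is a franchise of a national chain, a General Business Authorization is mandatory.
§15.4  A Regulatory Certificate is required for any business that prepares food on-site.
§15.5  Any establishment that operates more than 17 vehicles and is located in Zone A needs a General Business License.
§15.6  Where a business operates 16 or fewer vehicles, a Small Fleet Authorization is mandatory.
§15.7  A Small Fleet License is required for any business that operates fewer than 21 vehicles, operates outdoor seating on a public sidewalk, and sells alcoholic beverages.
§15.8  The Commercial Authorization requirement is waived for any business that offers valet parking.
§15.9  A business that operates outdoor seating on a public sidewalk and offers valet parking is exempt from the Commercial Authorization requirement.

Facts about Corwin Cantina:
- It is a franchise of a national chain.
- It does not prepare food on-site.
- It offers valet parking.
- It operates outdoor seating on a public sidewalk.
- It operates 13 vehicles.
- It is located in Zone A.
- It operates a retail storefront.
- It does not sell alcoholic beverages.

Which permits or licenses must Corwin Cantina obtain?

Small Fleet Authorization

§15.1 vehicles 13 ≥ 2; does not prepare food on-site; is located in Zone A → Regulatory License not required.
§15.2 vehicles 13 ≥ 10 → Commercial Authorization required.
§15.3 vehicles 13 ≤ 19; is located in Zone A (not: is located in Zone B); is a franchise of a national chain → General Business Authorization not required.
§15.4 does not prepare food on-site → Regulatory Certificate not required.
§15.5 vehicles 13 ≤ 17; is located in Zone A → General Business License not required.
§15.6 vehicles 13 ≤ 16 → Small Fleet Authorization required.
§15.7 vehicles 13 < 21; operates outdoor seating on a public sidewalk; does not sell alcoholic beverages → Small Fleet License not required.
§15.8 offers valet parking → exempt from Commercial Authorization.
§15.9 operates outdoor seating on a public sidewalk; offers valet parking → exempt from Commercial Authorization.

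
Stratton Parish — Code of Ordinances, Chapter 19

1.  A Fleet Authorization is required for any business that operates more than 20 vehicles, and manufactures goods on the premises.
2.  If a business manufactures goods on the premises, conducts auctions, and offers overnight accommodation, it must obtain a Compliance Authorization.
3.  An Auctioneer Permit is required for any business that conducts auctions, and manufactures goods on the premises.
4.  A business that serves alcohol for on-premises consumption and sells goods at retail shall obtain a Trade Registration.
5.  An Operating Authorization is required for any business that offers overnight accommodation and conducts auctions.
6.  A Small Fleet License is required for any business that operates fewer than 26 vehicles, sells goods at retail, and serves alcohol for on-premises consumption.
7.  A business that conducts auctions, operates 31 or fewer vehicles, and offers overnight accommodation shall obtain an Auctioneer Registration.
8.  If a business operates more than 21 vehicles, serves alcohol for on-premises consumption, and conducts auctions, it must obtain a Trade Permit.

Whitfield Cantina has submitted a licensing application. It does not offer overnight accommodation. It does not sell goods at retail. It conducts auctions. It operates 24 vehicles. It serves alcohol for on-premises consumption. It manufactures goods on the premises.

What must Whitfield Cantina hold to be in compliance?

Auctioneer Permit, Fleet Authorization, Trade Permit

1. vehicles 24 > 20; manufactures goods on the premises → Fleet Authorization required.
2. manufactures goods on the premises; conducts auctions; does not offer overnight accommodation → Compliance Authorization not required.
3. conducts auctions; manufactures goods on the premises → Auctioneer Permit required.
4. serves alcohol for on-premises consumption; does not sell goods at retail → Trade Registration not required.
5. does not offer overnight accommodation; conducts auctions → Operating Authorization not required.
6. vehicles 24 < 26; does not sell goods at retail; serves alcohol for on-premises consumption → Small Fleet License not required.
7. conducts auctions; vehicles 24 ≤ 31; does not offer overnight accommodation → Auctioneer Registration not required.
8. vehicles 24 > 21; serves alcohol for on-premises consumption; conducts auctions → Trade Permit required.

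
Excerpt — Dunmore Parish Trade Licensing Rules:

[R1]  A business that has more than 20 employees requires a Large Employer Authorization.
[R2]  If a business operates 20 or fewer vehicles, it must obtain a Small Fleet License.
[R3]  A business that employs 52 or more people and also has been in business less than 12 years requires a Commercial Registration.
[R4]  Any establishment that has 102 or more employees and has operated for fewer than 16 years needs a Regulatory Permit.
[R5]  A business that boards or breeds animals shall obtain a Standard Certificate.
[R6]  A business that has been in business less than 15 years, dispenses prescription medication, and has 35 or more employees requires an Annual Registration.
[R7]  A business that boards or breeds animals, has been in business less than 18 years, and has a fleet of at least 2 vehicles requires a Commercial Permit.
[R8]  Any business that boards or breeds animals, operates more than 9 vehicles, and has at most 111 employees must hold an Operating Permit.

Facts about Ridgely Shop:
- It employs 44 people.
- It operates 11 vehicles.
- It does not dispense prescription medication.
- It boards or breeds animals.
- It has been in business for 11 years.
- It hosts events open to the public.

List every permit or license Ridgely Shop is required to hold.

[R1] employees 44 > 20 → Large Employer Authorization required.
[R2] vehicles 11 ≤ 20 → Small Fleet License required.
[R3] employees 44 < 52; years in business 11 < 12 → Commercial Registration not required.
[R4] employees 44 < 102; years in business 11 < 16 → Regulatory Permit not required.
[R5] boards or breeds animals → Standard Certificate required.
[R6] years in business 11 < 15; does not dispense prescription medication; employees 44 ≥ 35 → Annual Registration not required.
[R7] boards or breeds animals; years in business 11 < 18; vehicles 11 ≥ 2 → Commercial Permit required.
[R8] boards or breeds animals; vehicles 11 > 9; employees 44 ≤ 111 → Operating Permit required.

Commercial Permit, Large Employer Authorization, Operating Permit, Small Fleet License, Standard Certificate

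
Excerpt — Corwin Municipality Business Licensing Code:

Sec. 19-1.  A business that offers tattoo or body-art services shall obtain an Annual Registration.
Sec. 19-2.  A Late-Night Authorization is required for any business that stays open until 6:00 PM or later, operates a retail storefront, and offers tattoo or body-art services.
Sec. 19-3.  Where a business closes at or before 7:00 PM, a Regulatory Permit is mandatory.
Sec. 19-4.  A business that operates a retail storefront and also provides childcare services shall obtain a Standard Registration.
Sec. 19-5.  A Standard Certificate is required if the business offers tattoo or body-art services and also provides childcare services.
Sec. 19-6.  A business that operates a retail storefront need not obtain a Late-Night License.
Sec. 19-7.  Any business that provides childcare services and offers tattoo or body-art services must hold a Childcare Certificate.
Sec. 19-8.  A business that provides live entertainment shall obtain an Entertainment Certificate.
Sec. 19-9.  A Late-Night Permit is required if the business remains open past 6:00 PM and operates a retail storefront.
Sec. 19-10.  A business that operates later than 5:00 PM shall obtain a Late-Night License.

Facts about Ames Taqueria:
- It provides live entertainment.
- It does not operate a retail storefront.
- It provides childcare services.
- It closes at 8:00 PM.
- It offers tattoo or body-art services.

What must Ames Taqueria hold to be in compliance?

Annual Registration, Childcare Certificate, Entertainment Certificate, Late-Night License, Standard Certificate

Sec. 19-1. offers tattoo or body-art services → Annual Registration required.
Sec. 19-2. closes 8:00 PM, after 6:00 PM; does not operate a retail storefront; offers tattoo or body-art services → Late-Night Authorization not required.
Sec. 19-3. closes 8:00 PM, after 7:00 PM → Regulatory Permit not required.
Sec. 19-4. does not operate a retail storefront; provides childcare services → Standard Registration not required.
Sec. 19-5. offers tattoo or body-art services; provides childcare services → Standard Certificate required.
Sec. 19-6. does not operate a retail storefront → Late-Night License exemption does not apply.
Sec. 19-7. provides childcare services; offers tattoo or body-art services → Childcare Certificate required.
Sec. 19-8. provides live entertainment → Entertainment Certificate required.
Sec. 19-9. closes 8:00 PM, after 6:00 PM; does not operate a retail storefront → Late-Night Permit not required.
Sec. 19-10. closes 8:00 PM, after 5:00 PM → Late-Night License required.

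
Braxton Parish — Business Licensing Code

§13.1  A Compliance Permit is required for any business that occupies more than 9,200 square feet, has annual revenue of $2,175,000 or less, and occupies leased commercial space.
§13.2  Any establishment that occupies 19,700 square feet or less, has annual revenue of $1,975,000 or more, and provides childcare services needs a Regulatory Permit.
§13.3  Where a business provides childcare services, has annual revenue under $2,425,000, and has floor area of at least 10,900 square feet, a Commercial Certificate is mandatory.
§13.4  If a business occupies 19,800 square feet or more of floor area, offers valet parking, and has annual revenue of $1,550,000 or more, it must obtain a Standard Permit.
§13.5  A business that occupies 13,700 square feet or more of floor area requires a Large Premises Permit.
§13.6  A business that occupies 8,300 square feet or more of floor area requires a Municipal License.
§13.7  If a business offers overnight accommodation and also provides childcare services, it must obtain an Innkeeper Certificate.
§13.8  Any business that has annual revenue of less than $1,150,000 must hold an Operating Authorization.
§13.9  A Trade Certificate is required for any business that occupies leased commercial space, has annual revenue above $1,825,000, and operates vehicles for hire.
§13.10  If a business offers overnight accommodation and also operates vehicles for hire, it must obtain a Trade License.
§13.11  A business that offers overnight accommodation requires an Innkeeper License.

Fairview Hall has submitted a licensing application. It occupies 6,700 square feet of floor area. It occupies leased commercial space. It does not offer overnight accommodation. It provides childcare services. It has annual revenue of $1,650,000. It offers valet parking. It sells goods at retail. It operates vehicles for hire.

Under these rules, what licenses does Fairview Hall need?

§13.1 floor area 6,700 square feet ≤ 9,200 square feet; revenue $1,650,000 ≤ $2,175,000; occupies leased commercial space → Compliance Permit not required.
§13.2 floor area 6,700 square feet ≤ 19,700 square feet; revenue $1,650,000 < $1,975,000; provides childcare services → Regulatory Permit not required.
§13.3 provides childcare services; revenue $1,650,000 < $2,425,000; floor area 6,700 square feet < 10,900 square feet → Commercial Certificate not required.
§13.4 floor area 6,700 square feet < 19,800 square feet; offers valet parking; revenue $1,650,000 ≥ $1,550,000 → Standard Permit not required.
§13.5 floor area 6,700 square feet < 13,700 square feet → Large Premises Permit not required.
§13.6 floor area 6,700 square feet < 8,300 square feet → Municipal License not required.
§13.7 does not offer overnight accommodation; provides childcare services → Innkeeper Certificate not required.
§13.8 revenue $1,650,000 ≥ $1,150,000 → Operating Authorization not required.
§13.9 occupies leased commercial space; revenue $1,650,000 ≤ $1,825,000; operates vehicles for hire → Trade Certificate not required.
§13.10 does not offer overnight accommodation; operates vehicles for hire → Trade License not required.
§13.11 does not offer overnight accommodation → Innkeeper License not required.

None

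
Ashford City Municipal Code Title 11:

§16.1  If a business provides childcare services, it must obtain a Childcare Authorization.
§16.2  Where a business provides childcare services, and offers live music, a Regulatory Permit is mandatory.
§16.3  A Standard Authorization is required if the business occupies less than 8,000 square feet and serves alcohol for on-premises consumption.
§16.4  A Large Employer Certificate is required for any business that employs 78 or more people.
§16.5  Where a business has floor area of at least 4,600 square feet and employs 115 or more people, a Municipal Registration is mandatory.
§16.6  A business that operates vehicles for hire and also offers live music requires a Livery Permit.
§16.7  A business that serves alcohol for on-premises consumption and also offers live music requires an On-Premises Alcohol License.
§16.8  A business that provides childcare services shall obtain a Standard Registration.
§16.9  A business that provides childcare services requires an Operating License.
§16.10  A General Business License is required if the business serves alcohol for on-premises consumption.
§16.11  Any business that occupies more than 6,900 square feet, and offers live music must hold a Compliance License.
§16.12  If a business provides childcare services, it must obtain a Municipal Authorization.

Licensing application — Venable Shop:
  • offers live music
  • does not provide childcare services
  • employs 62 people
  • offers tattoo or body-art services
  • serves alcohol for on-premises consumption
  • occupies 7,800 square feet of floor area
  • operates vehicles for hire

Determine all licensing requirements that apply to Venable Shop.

§16.1 does not provide childcare services → Childcare Authorization not required.
§16.2 does not provide childcare services; offers live music → Regulatory Permit not required.
§16.3 floor area 7,800 square feet < 8,000 square feet; serves alcohol for on-premises consumption → Standard Authorization required.
§16.4 employees 62 < 78 → Large Employer Certificate not required.
§16.5 floor area 7,800 square feet ≥ 4,600 square feet; employees 62 < 115 → Municipal Registration not required.
§16.6 operates vehicles for hire; offers live music → Livery Permit required.
§16.7 serves alcohol for on-premises consumption; offers live music → On-Premises Alcohol License required.
§16.8 does not provide childcare services → Standard Registration not required.
§16.9 does not provide childcare services → Operating License not required.
§16.10 serves alcohol for on-premises consumption → General Business License required.
§16.11 floor area 7,800 square feet > 6,900 square feet; offers live music → Compliance License required.
§16.12 does not provide childcare services → Municipal Authorization not required.

Compliance License, General Business License, Livery Permit, On-Premises Alcohol License, Standard Authorization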